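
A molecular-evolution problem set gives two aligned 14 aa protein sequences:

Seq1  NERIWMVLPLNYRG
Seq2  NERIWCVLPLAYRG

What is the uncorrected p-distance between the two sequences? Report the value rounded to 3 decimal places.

Differing sites — 6:M/C; 11:N/A.
There are 2 differences over 14 sites, so p = 2/14 = 0.143.

0.143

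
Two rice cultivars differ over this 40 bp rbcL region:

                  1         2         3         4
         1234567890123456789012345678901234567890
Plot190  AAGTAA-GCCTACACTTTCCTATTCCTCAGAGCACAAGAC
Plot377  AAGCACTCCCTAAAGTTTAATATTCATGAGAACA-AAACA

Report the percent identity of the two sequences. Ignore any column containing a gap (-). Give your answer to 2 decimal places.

65.79%

Excluding the 2 gap columns leaves 38 comparable sites.
Mismatches occur at site 4 (T→C), site 6 (A→C), site 8 (G→C), site 13 (C→A), site 15 (C→G), site 19 (C→A), site 20 (C→A), site 26 (C→A), site 28 (C→G), site 32 (G→A), site 38 (G→A), site 39 (A→C), site 40 (C→A).
25 of the 38 comparable sites match, so the percent identity is 25/38 × 100 = 65.79%.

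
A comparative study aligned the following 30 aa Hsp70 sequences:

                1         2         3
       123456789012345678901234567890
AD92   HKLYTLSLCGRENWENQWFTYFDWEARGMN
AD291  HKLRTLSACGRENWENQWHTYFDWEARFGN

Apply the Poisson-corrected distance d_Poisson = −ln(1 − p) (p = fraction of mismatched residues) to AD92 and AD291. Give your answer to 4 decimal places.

0.1823

The sequences differ at positions 4 (Y/R), 8 (L/A), 19 (F/H), 28 (G/F), 29 (M/G).
p = 5/30 = 0.166667.
d = −ln(1 − 0.166667) = −ln(0.833333) = 0.1823.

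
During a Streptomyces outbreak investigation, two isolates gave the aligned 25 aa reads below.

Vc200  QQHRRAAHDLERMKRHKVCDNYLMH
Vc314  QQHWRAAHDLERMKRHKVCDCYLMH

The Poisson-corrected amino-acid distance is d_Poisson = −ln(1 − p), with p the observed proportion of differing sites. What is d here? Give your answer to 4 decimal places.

Differing sites — 4:R/W; 21:N/C.
p = 2/25 = 0.080000.
d = −ln(1 − 0.080000) = −ln(0.920000) = 0.0834.

0.0834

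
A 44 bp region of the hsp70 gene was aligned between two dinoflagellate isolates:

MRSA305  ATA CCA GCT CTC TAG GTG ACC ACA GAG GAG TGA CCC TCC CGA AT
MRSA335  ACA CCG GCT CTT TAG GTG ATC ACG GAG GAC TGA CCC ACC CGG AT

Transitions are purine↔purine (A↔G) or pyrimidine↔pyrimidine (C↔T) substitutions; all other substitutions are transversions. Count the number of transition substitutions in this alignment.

6

Differing sites — 2:T/C (Ti); 6:A/G (Ti); 12:C/T (Ti); 20:C/T (Ti); 24:A/G (Ti); 30:G/C (Tv); 37:T/A (Tv); 42:A/G (Ti).
Of the 8 differences, 6 transitions and 2 transversions, so the answer is 6.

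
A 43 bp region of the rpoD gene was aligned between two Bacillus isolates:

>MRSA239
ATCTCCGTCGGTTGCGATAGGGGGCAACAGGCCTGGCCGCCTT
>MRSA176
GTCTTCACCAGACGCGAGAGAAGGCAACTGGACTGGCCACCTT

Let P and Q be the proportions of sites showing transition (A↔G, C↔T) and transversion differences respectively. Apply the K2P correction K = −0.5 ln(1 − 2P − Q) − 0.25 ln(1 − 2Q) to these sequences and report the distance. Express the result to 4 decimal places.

0.4098

Mismatches occur at site 1 (A/G, transition), site 5 (C/T, transition), site 7 (G/A, transition), site 8 (T/C, transition), site 10 (G/A, transition), site 12 (T/A, transversion), site 13 (T/C, transition), site 18 (T/G, transversion), site 21 (G/A, transition), site 22 (G/A, transition), site 29 (A/T, transversion), site 32 (C/A, transversion), site 39 (G/A, transition).
Of the 13 differences, 9 transitions and 4 transversions over 43 sites: P = 9/43 = 0.209302, Q = 4/43 = 0.093023.
d = −0.5·ln(0.488373) − 0.25·ln(0.813954) = −0.5·(-0.716676) − 0.25·(-0.205851) = 0.4098.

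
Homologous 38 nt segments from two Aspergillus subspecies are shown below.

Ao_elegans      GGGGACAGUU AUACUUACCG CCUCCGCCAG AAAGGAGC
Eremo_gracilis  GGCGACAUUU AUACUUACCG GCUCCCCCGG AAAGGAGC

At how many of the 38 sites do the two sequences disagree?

Differing sites — 3:G/C; 8:G/U; 21:C/G; 26:G/C; 29:A/G.
That gives 5 mismatches out of 38 aligned sites, so the Hamming distance is 5.

5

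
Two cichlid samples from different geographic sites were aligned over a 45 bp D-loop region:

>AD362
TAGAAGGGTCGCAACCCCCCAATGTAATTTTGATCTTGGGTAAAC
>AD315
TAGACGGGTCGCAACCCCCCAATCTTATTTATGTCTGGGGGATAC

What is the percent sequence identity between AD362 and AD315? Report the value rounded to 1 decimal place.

The sequences differ at positions 5 (A/C), 24 (G/C), 26 (A/T), 31 (T/A), 32 (G/T), 33 (A/G), 37 (T/G), 41 (T/G), 43 (A/T).
36 of the 45 sites match, so the percent identity is 36/45 × 100 = 80.0%.

80.0%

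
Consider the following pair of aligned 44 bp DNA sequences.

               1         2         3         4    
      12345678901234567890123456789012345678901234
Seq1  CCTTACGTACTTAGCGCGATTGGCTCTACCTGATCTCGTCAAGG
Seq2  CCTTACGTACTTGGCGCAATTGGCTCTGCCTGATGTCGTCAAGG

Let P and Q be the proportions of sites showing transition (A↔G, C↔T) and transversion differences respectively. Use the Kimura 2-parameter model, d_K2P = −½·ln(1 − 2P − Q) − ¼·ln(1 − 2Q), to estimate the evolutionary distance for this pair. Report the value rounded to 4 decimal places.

Mismatches occur at site 13 (A↔G, transition), site 18 (G↔A, transition), site 28 (A↔G, transition), site 35 (C↔G, transversion).
Of the 4 differences, 3 transitions and 1 transversion over 44 sites: P = 3/44 = 0.068182, Q = 1/44 = 0.022727.
d = −0.5·ln(0.840909) − 0.25·ln(0.954546) = −0.5·(-0.173272) − 0.25·(-0.046519) = 0.0983.

0.0983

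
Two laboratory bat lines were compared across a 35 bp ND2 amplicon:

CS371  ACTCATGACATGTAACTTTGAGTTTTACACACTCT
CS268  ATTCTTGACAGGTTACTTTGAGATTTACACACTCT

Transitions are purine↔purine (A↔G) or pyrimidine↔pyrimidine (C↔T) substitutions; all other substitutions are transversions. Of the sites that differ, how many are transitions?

Differing sites — 2:C/T (Ti); 5:A/T (Tv); 11:T/G (Tv); 14:A/T (Tv); 23:T/A (Tv).
Of the 5 differences, 1 transition and 4 transversions, so the answer is 1.

1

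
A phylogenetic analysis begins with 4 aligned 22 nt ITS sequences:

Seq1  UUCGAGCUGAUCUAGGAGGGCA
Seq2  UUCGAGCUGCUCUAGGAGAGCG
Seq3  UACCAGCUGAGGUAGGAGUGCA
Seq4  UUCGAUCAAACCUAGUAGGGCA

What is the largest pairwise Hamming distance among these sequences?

9

Pairwise Hamming distances:
  Seq1 vs Seq2: 3
  Seq1 vs Seq3: 5
  Seq1 vs Seq4: 5
  Seq2 vs Seq3: 7
  Seq2 vs Seq4: 8
  Seq3 vs Seq4: 9
The largest is 9, between Seq3 and Seq4.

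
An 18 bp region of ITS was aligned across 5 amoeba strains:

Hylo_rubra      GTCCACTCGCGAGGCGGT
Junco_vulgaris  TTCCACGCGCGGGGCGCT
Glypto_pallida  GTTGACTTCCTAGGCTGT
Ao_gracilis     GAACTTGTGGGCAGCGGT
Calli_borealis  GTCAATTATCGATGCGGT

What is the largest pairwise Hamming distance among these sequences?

12

Pairwise Hamming distances:
  Hylo_rubra vs Junco_vulgaris: 4
  Hylo_rubra vs Glypto_pallida: 6
  Hylo_rubra vs Ao_gracilis: 9
  Hylo_rubra vs Calli_borealis: 5
  Junco_vulgaris vs Glypto_pallida: 10
  Junco_vulgaris vs Ao_gracilis: 10
  Junco_vulgaris vs Calli_borealis: 9
  Glypto_pallida vs Ao_gracilis: 12
  Glypto_pallida vs Calli_borealis: 8
  Ao_gracilis vs Calli_borealis: 10
The largest is 12, between Glypto_pallida and Ao_gracilis.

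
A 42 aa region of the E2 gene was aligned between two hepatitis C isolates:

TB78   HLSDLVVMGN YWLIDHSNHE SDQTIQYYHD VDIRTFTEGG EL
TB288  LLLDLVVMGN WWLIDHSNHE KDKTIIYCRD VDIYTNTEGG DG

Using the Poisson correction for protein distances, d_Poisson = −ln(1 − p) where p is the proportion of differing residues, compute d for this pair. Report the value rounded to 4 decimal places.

0.3365

The sequences differ at positions 1 (H/L), 3 (S/L), 11 (Y/W), 21 (S/K), 23 (Q/K), 26 (Q/I), 28 (Y/C), 29 (H/R), 34 (R/Y), 36 (F/N), 41 (E/D), 42 (L/G).
p = 12/42 = 0.285714.
d = −ln(1 − 0.285714) = −ln(0.714286) = 0.3365.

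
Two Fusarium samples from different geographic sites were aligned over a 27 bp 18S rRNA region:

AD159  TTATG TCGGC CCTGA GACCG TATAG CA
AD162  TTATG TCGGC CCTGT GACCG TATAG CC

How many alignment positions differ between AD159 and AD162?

2

Differing sites — 15:A/T; 27:A/C.
That gives 2 mismatches out of 27 aligned sites, so the Hamming distance is 2.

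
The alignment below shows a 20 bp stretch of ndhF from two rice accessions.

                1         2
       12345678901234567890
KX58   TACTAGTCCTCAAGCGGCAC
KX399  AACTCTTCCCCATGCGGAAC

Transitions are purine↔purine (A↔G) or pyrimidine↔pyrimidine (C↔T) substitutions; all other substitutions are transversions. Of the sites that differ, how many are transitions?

Differing sites — 1:T/A (Tv); 5:A/C (Tv); 6:G/T (Tv); 10:T/C (Ti); 13:A/T (Tv); 18:C/A (Tv).
Of the 6 differences, 1 transition and 5 transversions, so the answer is 1.

1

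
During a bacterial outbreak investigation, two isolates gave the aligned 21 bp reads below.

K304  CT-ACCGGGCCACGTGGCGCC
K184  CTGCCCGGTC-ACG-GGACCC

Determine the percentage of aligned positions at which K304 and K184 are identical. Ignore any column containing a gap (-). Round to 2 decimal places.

Excluding the 3 gap columns leaves 18 comparable sites.
The sequences differ at positions 4 (A/C), 9 (G/T), 18 (C/A), 19 (G/C).
14 of the 18 comparable sites match, so the percent identity is 14/18 × 100 = 77.78%.

77.78%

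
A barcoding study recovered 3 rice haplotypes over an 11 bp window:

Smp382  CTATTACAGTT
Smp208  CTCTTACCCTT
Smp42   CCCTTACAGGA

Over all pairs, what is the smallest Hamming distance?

Pairwise Hamming distances:
  Smp382 vs Smp208: 3
  Smp382 vs Smp42: 4
  Smp208 vs Smp42: 5
The smallest is 3, between Smp382 and Smp208.

3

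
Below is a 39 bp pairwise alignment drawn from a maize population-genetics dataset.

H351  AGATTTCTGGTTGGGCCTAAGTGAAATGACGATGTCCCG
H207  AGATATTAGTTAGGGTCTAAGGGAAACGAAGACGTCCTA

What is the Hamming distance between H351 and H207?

Mismatches occur at site 5 (T/A), site 7 (C/T), site 8 (T/A), site 10 (G/T), site 12 (T/A), site 16 (C/T), site 22 (T/G), site 27 (T/C), site 30 (C/A), site 33 (T/C), site 38 (C/T), site 39 (G/A).
That gives 12 mismatches out of 39 aligned sites, so the Hamming distance is 12.

12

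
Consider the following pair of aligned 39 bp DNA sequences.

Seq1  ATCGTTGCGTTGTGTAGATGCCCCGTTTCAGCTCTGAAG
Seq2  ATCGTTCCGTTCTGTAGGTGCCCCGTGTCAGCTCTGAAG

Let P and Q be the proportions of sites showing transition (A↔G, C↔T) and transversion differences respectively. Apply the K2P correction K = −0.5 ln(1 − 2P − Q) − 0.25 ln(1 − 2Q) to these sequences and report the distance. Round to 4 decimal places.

Mismatches occur at site 7 (G↔C, transversion), site 12 (G↔C, transversion), site 18 (A↔G, transition), site 27 (T↔G, transversion).
Of the 4 differences, 1 transition and 3 transversions over 39 sites: P = 1/39 = 0.025641, Q = 3/39 = 0.076923.
d = −0.5·ln(0.871795) − 0.25·ln(0.846154) = −0.5·(-0.137201) − 0.25·(-0.167054) = 0.1104.

0.1104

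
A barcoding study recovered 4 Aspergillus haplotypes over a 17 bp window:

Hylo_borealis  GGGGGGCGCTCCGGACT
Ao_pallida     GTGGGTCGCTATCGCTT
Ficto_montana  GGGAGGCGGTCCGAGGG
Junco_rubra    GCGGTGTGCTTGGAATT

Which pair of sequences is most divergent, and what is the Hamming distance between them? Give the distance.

Pairwise Hamming distances:
  Hylo_borealis vs Ao_pallida: 7
  Hylo_borealis vs Ficto_montana: 6
  Hylo_borealis vs Junco_rubra: 7
  Ao_pallida vs Ficto_montana: 11
  Ao_pallida vs Junco_rubra: 9
  Ficto_montana vs Junco_rubra: 10
The largest is 11, between Ao_pallida and Ficto_montana.

11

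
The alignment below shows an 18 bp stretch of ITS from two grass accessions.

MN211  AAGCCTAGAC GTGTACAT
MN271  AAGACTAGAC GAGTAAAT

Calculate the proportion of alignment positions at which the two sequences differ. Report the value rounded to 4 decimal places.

The sequences differ at positions 4 (C/A), 12 (T/A), 16 (C/A).
There are 3 differences over 18 sites, so p = 3/18 = 0.1667.

0.1667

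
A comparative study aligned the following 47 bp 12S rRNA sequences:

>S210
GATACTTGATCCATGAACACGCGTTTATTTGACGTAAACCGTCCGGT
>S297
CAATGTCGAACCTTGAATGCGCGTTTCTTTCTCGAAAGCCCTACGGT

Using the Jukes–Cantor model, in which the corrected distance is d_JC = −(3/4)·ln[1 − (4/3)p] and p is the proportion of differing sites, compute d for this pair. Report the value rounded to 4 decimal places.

0.4537

Mismatches occur at site 1 (G/C), site 3 (T/A), site 4 (A/T), site 5 (C/G), site 7 (T/C), site 10 (T/A), site 13 (A/T), site 18 (C/T), site 19 (A/G), site 27 (A/C), site 31 (G/C), site 32 (A/T), site 35 (T/A), site 38 (A/G), site 41 (G/C), site 43 (C/A).
p = 16/47 = 0.340426.
d = −0.75 · ln(1 − (4/3)·0.340426) = −0.75 · ln(0.546099) = −0.75 · (-0.604955) = 0.4537.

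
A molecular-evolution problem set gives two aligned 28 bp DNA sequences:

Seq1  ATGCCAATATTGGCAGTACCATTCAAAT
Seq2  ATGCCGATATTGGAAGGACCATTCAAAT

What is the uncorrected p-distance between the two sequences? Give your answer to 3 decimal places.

0.107

The sequences differ at positions 6 (A/G), 14 (C/A), 17 (T/G).
There are 3 differences over 28 sites, so p = 3/28 = 0.107.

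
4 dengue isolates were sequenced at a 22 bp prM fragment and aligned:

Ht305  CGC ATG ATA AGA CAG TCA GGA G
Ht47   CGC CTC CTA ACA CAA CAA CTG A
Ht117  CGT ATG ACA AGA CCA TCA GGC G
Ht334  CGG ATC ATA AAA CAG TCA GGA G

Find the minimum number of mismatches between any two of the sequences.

3

Pairwise Hamming distances:
  Ht305 vs Ht47: 11
  Ht305 vs Ht117: 5
  Ht305 vs Ht334: 3
  Ht47 vs Ht117: 13
  Ht47 vs Ht334: 11
  Ht117 vs Ht334: 7
The smallest is 3, between Ht305 and Ht334.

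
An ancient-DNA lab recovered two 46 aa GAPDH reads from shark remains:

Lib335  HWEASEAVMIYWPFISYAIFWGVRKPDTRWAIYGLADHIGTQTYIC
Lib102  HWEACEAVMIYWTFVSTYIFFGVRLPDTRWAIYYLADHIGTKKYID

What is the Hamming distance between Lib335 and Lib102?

11

Differing sites — 5:S/C; 13:P/T; 15:I/V; 17:Y/T; 18:A/Y; 21:W/F; 25:K/L; 34:G/Y; 42:Q/K; 43:T/K; 46:C/D.
That gives 11 mismatches out of 46 aligned sites, so the Hamming distance is 11.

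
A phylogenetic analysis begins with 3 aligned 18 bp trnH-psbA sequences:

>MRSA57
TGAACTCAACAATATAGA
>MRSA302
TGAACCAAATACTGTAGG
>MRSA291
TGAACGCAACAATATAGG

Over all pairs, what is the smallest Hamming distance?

Pairwise Hamming distances:
  MRSA57 vs MRSA302: 6
  MRSA57 vs MRSA291: 2
  MRSA302 vs MRSA291: 5
The smallest is 2, between MRSA57 and MRSA291.

2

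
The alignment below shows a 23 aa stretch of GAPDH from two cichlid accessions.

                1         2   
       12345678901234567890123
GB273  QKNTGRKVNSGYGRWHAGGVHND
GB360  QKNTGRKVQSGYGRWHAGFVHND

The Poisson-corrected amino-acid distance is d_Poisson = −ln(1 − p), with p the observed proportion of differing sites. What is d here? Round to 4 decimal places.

Differing sites — 9:N/Q; 19:G/F.
p = 2/23 = 0.086957.
d = −ln(1 − 0.086957) = −ln(0.913043) = 0.0910.

0.0910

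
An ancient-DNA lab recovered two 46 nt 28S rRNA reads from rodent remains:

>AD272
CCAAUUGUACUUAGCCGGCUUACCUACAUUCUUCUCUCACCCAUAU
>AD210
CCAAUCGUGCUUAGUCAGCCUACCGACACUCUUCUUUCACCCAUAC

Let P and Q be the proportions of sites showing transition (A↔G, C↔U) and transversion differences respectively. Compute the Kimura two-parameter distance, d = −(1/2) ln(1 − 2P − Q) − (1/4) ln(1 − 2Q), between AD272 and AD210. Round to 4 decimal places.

0.2418

Mismatches occur at site 6 (U↔C, transition), site 9 (A↔G, transition), site 15 (C↔U, transition), site 17 (G↔A, transition), site 20 (U↔C, transition), site 25 (U↔G, transversion), site 29 (U↔C, transition), site 36 (C↔U, transition), site 46 (U↔C, transition).
Of the 9 differences, 8 transitions and 1 transversion over 46 sites: P = 8/46 = 0.173913, Q = 1/46 = 0.021739.
d = −0.5·ln(0.630435) − 0.25·ln(0.956522) = −0.5·(-0.461345) − 0.25·(-0.044451) = 0.2418.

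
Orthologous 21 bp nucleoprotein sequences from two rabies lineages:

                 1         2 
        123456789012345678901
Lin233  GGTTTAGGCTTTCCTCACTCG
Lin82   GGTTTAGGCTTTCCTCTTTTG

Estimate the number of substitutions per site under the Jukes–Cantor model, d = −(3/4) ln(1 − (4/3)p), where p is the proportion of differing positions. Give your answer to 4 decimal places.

0.1585

The sequences differ at positions 17 (A/T), 18 (C/T), 20 (C/T).
p = 3/21 = 0.142857.
d = −0.75 · ln(1 − (4/3)·0.142857) = −0.75 · ln(0.809524) = −0.75 · (-0.211309) = 0.1585.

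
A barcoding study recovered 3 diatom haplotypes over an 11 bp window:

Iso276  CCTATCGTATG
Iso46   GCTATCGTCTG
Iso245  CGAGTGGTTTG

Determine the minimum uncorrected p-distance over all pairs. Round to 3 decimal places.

Pairwise Hamming distances:
  Iso276 vs Iso46: 2
  Iso276 vs Iso245: 5
  Iso46 vs Iso245: 6
The smallest is 2 mismatches, between Iso276 and Iso46; p = 2/11 = 0.182.

0.182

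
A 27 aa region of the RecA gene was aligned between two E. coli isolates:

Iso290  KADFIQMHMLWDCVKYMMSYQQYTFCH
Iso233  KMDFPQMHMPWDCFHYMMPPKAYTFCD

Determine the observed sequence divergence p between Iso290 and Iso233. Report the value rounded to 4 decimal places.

0.3704

Mismatches occur at site 2 (A→M), site 5 (I→P), site 10 (L→P), site 14 (V→F), site 15 (K→H), site 19 (S→P), site 20 (Y→P), site 21 (Q→K), site 22 (Q→A), site 27 (H→D).
There are 10 differences over 27 sites, so p = 10/27 = 0.3704.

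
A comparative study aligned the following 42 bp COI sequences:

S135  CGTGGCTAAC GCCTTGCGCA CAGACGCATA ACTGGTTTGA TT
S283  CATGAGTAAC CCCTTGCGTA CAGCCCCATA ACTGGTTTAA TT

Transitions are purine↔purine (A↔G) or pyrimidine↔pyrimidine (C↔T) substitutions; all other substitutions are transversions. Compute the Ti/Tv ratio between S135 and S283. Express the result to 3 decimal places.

1.000

Differing sites — 2:G/A (Ti); 5:G/A (Ti); 6:C/G (Tv); 11:G/C (Tv); 19:C/T (Ti); 24:A/C (Tv); 26:G/C (Tv); 39:G/A (Ti).
Of the 8 differences, 4 transitions and 4 transversions, so Ti/Tv = 4/4 = 1.000.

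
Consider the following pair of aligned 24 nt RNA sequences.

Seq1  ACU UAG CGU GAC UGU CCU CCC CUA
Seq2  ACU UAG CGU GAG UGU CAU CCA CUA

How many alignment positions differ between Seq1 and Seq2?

The sequences differ at positions 12 (C/G), 17 (C/A), 21 (C/A).
That gives 3 mismatches out of 24 aligned sites, so the Hamming distance is 3.

3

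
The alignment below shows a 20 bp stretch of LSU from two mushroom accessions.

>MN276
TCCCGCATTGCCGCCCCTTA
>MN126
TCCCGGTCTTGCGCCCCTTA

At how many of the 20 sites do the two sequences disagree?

5

Differing sites — 6:C/G; 7:A/T; 8:T/C; 10:G/T; 11:C/G.
That gives 5 mismatches out of 20 aligned sites, so the Hamming distance is 5.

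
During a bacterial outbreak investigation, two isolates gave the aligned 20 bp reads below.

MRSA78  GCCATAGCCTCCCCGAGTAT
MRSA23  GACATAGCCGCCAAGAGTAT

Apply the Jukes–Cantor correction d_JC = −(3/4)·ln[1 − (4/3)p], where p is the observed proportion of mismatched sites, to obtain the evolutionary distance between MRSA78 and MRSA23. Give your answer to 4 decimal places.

0.2326

The sequences differ at positions 2 (C/A), 10 (T/G), 13 (C/A), 14 (C/A).
p = 4/20 = 0.200000.
d = −0.75 · ln(1 − (4/3)·0.200000) = −0.75 · ln(0.733333) = −0.75 · (-0.310155) = 0.2326.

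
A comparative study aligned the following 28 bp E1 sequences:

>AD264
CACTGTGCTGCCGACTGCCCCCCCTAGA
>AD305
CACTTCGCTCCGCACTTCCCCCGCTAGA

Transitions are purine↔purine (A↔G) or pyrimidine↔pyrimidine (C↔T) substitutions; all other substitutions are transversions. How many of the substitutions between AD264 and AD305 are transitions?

Mismatches occur at site 5 (G→T, transversion), site 6 (T→C, transition), site 10 (G→C, transversion), site 12 (C→G, transversion), site 13 (G→C, transversion), site 17 (G→T, transversion), site 23 (C→G, transversion).
Of the 7 differences, 1 transition and 6 transversions, so the answer is 1.

1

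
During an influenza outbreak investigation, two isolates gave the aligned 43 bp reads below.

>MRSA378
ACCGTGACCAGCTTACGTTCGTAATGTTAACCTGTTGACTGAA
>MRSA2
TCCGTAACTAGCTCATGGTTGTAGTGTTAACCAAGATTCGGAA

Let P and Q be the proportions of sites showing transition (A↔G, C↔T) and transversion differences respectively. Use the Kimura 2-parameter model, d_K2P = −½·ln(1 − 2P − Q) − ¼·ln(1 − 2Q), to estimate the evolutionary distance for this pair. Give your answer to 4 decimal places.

Differing sites — 1:A/T (Tv); 6:G/A (Ti); 9:C/T (Ti); 14:T/C (Ti); 16:C/T (Ti); 18:T/G (Tv); 20:C/T (Ti); 24:A/G (Ti); 33:T/A (Tv); 34:G/A (Ti); 35:T/G (Tv); 36:T/A (Tv); 37:G/T (Tv); 38:A/T (Tv); 40:T/G (Tv).
Of the 15 differences, 7 transitions and 8 transversions over 43 sites: P = 7/43 = 0.162791, Q = 8/43 = 0.186047.
d = −0.5·ln(0.488371) − 0.25·ln(0.627906) = −0.5·(-0.716680) − 0.25·(-0.465365) = 0.4747.

0.4747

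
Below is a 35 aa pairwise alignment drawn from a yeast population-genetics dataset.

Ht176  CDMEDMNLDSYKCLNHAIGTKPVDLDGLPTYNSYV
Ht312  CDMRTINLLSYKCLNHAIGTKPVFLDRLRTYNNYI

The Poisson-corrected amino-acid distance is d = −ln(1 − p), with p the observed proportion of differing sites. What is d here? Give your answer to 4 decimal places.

0.2973

Differing sites — 4:E/R; 5:D/T; 6:M/I; 9:D/L; 24:D/F; 27:G/R; 29:P/R; 33:S/N; 35:V/I.
p = 9/35 = 0.257143.
d = −ln(1 − 0.257143) = −ln(0.742857) = 0.2973.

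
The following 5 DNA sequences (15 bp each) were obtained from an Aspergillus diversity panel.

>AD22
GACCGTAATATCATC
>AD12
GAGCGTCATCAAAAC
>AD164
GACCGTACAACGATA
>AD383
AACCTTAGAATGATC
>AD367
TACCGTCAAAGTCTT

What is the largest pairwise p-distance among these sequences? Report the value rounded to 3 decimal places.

0.667

Pairwise Hamming distances:
  AD22 vs AD12: 6
  AD22 vs AD164: 5
  AD22 vs AD383: 5
  AD22 vs AD367: 7
  AD12 vs AD164: 9
  AD12 vs AD383: 10
  AD12 vs AD367: 9
  AD164 vs AD383: 5
  AD164 vs AD367: 7
  AD383 vs AD367: 8
The largest is 10 mismatches, between AD12 and AD383; p = 10/15 = 0.667.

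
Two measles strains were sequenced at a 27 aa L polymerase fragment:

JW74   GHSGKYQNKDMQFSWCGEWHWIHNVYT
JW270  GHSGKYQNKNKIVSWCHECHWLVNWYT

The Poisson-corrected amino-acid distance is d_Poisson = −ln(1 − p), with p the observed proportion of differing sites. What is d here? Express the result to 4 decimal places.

0.4055

Differing sites — 10:D/N; 11:M/K; 12:Q/I; 13:F/V; 17:G/H; 19:W/C; 22:I/L; 23:H/V; 25:V/W.
p = 9/27 = 0.333333.
d = −ln(1 − 0.333333) = −ln(0.666667) = 0.4055.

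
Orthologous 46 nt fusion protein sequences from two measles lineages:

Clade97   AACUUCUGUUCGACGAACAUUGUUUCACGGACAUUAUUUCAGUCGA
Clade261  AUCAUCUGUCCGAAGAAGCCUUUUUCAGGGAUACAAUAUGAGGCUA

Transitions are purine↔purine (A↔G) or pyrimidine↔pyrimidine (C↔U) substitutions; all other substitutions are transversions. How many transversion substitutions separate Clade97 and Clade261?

The sequences differ at positions 2 (A/U, transversion), 4 (U/A, transversion), 10 (U/C, transition), 14 (C/A, transversion), 18 (C/G, transversion), 19 (A/C, transversion), 20 (U/C, transition), 22 (G/U, transversion), 28 (C/G, transversion), 32 (C/U, transition), 34 (U/C, transition), 35 (U/A, transversion), 38 (U/A, transversion), 40 (C/G, transversion), 43 (U/G, transversion), 45 (G/U, transversion).
Of the 16 differences, 4 transitions and 12 transversions, so the answer is 12.

12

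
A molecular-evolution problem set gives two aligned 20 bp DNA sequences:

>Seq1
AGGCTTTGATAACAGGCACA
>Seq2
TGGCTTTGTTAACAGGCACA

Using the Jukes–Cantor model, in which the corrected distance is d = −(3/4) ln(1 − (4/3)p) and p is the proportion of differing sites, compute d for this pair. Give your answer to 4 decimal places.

Differing sites — 1:A/T; 9:A/T.
p = 2/20 = 0.100000.
d = −0.75 · ln(1 − (4/3)·0.100000) = −0.75 · ln(0.866667) = −0.75 · (-0.143100) = 0.1073.

0.1073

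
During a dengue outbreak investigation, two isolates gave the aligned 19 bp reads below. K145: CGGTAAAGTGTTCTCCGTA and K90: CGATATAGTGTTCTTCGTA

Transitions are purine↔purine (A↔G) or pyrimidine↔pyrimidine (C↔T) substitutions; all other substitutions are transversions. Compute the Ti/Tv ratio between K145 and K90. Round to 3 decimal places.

2.000

The sequences differ at positions 3 (G/A, transition), 6 (A/T, transversion), 15 (C/T, transition).
Of the 3 differences, 2 transitions and 1 transversion, so Ti/Tv = 2/1 = 2.000.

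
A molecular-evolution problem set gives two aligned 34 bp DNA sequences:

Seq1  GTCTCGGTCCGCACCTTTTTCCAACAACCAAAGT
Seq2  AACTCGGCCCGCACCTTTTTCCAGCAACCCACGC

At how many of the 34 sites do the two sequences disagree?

7

Mismatches occur at site 1 (G↔A), site 2 (T↔A), site 8 (T↔C), site 24 (A↔G), site 30 (A↔C), site 32 (A↔C), site 34 (T↔C).
That gives 7 mismatches out of 34 aligned sites, so the Hamming distance is 7.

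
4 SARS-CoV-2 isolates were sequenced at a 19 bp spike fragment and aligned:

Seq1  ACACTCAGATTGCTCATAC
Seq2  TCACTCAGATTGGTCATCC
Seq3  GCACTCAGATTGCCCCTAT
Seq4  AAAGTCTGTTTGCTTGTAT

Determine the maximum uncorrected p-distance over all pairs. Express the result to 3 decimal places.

Pairwise Hamming distances:
  Seq1 vs Seq2: 3
  Seq1 vs Seq3: 4
  Seq1 vs Seq4: 7
  Seq2 vs Seq3: 6
  Seq2 vs Seq4: 10
  Seq3 vs Seq4: 8
The largest is 10 mismatches, between Seq2 and Seq4; p = 10/19 = 0.526.

0.526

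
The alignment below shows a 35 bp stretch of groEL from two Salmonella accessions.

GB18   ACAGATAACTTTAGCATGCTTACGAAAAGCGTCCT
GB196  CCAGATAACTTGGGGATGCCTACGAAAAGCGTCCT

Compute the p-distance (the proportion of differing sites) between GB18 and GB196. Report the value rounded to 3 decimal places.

Differing sites — 1:A/C; 12:T/G; 13:A/G; 15:C/G; 20:T/C.
There are 5 differences over 35 sites, so p = 5/35 = 0.143.

0.143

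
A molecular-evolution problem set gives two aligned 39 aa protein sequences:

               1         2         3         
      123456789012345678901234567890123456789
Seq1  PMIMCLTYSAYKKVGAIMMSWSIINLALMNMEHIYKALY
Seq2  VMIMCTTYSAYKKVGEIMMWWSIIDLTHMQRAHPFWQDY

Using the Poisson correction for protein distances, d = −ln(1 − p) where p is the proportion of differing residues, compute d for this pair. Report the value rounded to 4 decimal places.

Differing sites — 1:P/V; 6:L/T; 16:A/E; 20:S/W; 25:N/D; 27:A/T; 28:L/H; 30:N/Q; 31:M/R; 32:E/A; 34:I/P; 35:Y/F; 36:K/W; 37:A/Q; 38:L/D.
p = 15/39 = 0.384615.
d = −ln(1 − 0.384615) = −ln(0.615385) = 0.4855.

0.4855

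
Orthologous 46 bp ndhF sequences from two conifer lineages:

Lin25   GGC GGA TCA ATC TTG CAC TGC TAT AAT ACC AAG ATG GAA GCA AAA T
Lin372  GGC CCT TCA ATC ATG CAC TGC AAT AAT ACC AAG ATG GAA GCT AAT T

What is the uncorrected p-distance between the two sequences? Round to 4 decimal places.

0.1522

The sequences differ at positions 4 (G/C), 5 (G/C), 6 (A/T), 13 (T/A), 22 (T/A), 42 (A/T), 45 (A/T).
There are 7 differences over 46 sites, so p = 7/46 = 0.1522.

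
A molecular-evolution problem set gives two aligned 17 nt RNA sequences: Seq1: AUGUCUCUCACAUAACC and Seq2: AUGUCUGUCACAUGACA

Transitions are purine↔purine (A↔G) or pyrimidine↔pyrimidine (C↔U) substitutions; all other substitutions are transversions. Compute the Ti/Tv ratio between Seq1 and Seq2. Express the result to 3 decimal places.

0.500

The sequences differ at positions 7 (C/G, transversion), 14 (A/G, transition), 17 (C/A, transversion).
Of the 3 differences, 1 transition and 2 transversions, so Ti/Tv = 1/2 = 0.500.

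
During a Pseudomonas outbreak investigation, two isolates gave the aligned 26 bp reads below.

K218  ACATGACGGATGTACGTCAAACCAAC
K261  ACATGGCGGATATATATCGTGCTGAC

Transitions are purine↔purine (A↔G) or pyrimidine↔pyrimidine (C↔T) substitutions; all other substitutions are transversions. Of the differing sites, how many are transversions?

The sequences differ at positions 6 (A/G, transition), 12 (G/A, transition), 15 (C/T, transition), 16 (G/A, transition), 19 (A/G, transition), 20 (A/T, transversion), 21 (A/G, transition), 23 (C/T, transition), 24 (A/G, transition).
Of the 9 differences, 8 transitions and 1 transversion, so the answer is 1.

1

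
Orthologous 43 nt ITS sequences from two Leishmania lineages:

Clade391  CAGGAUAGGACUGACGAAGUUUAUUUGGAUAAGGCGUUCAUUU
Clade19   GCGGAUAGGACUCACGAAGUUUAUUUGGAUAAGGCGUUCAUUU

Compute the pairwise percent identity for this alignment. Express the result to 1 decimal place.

93.0%

Mismatches occur at site 1 (C/G), site 2 (A/C), site 13 (G/C).
40 of the 43 sites match, so the percent identity is 40/43 × 100 = 93.0%.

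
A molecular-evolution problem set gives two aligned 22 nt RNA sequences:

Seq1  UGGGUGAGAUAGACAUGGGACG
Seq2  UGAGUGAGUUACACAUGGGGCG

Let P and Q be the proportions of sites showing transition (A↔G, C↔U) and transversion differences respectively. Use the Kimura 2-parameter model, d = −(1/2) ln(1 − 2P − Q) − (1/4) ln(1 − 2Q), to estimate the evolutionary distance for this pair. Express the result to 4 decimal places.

Mismatches occur at site 3 (G→A, transition), site 9 (A→U, transversion), site 12 (G→C, transversion), site 20 (A→G, transition).
Of the 4 differences, 2 transitions and 2 transversions over 22 sites: P = 2/22 = 0.090909, Q = 2/22 = 0.090909.
d = −0.5·ln(0.727273) − 0.25·ln(0.818182) = −0.5·(-0.318453) − 0.25·(-0.200670) = 0.2094.

0.2094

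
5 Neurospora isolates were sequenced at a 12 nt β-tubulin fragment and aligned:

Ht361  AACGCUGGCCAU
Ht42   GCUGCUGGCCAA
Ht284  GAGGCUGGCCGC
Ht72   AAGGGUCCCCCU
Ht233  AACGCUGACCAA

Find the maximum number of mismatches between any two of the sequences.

8

Pairwise Hamming distances:
  Ht361 vs Ht42: 4
  Ht361 vs Ht284: 4
  Ht361 vs Ht72: 5
  Ht361 vs Ht233: 2
  Ht42 vs Ht284: 4
  Ht42 vs Ht72: 8
  Ht42 vs Ht233: 4
  Ht284 vs Ht72: 6
  Ht284 vs Ht233: 5
  Ht72 vs Ht233: 6
The largest is 8, between Ht42 and Ht72.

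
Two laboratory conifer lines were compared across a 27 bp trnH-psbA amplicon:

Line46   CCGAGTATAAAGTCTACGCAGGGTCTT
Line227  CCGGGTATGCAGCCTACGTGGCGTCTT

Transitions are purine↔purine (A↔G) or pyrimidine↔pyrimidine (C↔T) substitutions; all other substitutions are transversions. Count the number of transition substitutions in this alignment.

Differing sites — 4:A/G (Ti); 9:A/G (Ti); 10:A/C (Tv); 13:T/C (Ti); 19:C/T (Ti); 20:A/G (Ti); 22:G/C (Tv).
Of the 7 differences, 5 transitions and 2 transversions, so the answer is 5.

5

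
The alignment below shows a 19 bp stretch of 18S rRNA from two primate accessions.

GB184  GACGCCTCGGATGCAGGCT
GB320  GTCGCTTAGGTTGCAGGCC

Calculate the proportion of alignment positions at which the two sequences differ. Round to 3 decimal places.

The sequences differ at positions 2 (A/T), 6 (C/T), 8 (C/A), 11 (A/T), 19 (T/C).
There are 5 differences over 19 sites, so p = 5/19 = 0.263.

0.263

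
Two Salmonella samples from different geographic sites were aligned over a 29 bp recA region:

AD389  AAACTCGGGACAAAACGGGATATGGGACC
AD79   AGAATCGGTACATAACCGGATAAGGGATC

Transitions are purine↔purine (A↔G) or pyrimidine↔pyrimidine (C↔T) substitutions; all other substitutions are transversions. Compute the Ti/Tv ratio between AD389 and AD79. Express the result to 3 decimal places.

Differing sites — 2:A/G (Ti); 4:C/A (Tv); 9:G/T (Tv); 13:A/T (Tv); 17:G/C (Tv); 23:T/A (Tv); 28:C/T (Ti).
Of the 7 differences, 2 transitions and 5 transversions, so Ti/Tv = 2/5 = 0.400.

0.400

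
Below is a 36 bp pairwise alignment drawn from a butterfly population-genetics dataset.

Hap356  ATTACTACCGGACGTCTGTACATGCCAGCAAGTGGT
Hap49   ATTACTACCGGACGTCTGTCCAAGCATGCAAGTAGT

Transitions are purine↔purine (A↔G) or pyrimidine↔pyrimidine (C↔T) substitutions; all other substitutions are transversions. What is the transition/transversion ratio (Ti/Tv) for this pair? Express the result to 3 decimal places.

The sequences differ at positions 20 (A/C, transversion), 23 (T/A, transversion), 26 (C/A, transversion), 27 (A/T, transversion), 34 (G/A, transition).
Of the 5 differences, 1 transition and 4 transversions, so Ti/Tv = 1/4 = 0.250.

0.250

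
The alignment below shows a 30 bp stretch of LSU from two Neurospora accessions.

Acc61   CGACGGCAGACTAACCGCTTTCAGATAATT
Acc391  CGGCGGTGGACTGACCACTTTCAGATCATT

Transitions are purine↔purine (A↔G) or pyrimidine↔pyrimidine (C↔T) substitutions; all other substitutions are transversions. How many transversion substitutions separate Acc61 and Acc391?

Differing sites — 3:A/G (Ti); 7:C/T (Ti); 8:A/G (Ti); 13:A/G (Ti); 17:G/A (Ti); 27:A/C (Tv).
Of the 6 differences, 5 transitions and 1 transversion, so the answer is 1.

1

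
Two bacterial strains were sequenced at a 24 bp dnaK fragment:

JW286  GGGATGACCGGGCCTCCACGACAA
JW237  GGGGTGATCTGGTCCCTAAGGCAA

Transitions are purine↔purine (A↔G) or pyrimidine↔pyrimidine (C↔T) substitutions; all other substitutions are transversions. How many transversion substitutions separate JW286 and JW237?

2

The sequences differ at positions 4 (A/G, transition), 8 (C/T, transition), 10 (G/T, transversion), 13 (C/T, transition), 15 (T/C, transition), 17 (C/T, transition), 19 (C/A, transversion), 21 (A/G, transition).
Of the 8 differences, 6 transitions and 2 transversions, so the answer is 2.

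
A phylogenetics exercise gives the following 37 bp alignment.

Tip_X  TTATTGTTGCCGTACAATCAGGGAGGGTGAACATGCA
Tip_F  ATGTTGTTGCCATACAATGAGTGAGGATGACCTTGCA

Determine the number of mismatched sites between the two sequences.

8

Differing sites — 1:T/A; 3:A/G; 12:G/A; 19:C/G; 22:G/T; 27:G/A; 31:A/C; 33:A/T.
That gives 8 mismatches out of 37 aligned sites, so the Hamming distance is 8.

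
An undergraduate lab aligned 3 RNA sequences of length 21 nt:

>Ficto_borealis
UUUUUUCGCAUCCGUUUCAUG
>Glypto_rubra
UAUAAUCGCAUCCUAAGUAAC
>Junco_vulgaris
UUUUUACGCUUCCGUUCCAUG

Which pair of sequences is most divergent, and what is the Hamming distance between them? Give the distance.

Pairwise Hamming distances:
  Ficto_borealis vs Glypto_rubra: 10
  Ficto_borealis vs Junco_vulgaris: 3
  Glypto_rubra vs Junco_vulgaris: 12
The largest is 12, between Glypto_rubra and Junco_vulgaris.

12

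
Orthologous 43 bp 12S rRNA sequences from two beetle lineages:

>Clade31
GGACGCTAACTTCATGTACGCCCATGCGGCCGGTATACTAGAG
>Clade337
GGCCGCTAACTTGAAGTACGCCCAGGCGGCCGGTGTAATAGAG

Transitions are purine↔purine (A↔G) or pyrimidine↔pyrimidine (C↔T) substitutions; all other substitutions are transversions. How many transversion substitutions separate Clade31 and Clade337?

Mismatches occur at site 3 (A→C, transversion), site 13 (C→G, transversion), site 15 (T→A, transversion), site 25 (T→G, transversion), site 35 (A→G, transition), site 38 (C→A, transversion).
Of the 6 differences, 1 transition and 5 transversions, so the answer is 5.

5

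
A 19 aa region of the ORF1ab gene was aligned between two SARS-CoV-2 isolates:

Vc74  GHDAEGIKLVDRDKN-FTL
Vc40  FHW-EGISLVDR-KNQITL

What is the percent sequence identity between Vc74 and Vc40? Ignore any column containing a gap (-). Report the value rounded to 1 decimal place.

75.0%

Excluding the 3 gap columns leaves 16 comparable sites.
Mismatches occur at site 1 (G→F), site 3 (D→W), site 8 (K→S), site 17 (F→I).
12 of the 16 comparable sites match, so the percent identity is 12/16 × 100 = 75.0%.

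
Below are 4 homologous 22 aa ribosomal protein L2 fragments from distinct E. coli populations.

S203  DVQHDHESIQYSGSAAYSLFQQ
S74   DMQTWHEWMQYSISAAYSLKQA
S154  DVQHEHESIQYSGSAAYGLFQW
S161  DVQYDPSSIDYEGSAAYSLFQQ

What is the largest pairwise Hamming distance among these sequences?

12

Pairwise Hamming distances:
  S203 vs S74: 8
  S203 vs S154: 3
  S203 vs S161: 5
  S74 vs S154: 9
  S74 vs S161: 12
  S154 vs S161: 8
The largest is 12, between S74 and S161.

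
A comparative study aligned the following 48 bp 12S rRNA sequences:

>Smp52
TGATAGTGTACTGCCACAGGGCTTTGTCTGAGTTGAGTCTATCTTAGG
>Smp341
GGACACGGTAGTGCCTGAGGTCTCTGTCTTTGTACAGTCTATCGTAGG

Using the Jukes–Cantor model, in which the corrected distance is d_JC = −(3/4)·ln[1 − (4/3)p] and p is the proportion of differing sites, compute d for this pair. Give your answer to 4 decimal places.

0.3694

Mismatches occur at site 1 (T→G), site 4 (T→C), site 6 (G→C), site 7 (T→G), site 11 (C→G), site 16 (A→T), site 17 (C→G), site 21 (G→T), site 24 (T→C), site 30 (G→T), site 31 (A→T), site 34 (T→A), site 35 (G→C), site 44 (T→G).
p = 14/48 = 0.291667.
d = −0.75 · ln(1 − (4/3)·0.291667) = −0.75 · ln(0.611111) = −0.75 · (-0.492477) = 0.3694.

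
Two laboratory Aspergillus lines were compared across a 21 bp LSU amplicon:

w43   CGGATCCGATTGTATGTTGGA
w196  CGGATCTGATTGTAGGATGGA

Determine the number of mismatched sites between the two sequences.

Differing sites — 7:C/T; 15:T/G; 17:T/A.
That gives 3 mismatches out of 21 aligned sites, so the Hamming distance is 3.

3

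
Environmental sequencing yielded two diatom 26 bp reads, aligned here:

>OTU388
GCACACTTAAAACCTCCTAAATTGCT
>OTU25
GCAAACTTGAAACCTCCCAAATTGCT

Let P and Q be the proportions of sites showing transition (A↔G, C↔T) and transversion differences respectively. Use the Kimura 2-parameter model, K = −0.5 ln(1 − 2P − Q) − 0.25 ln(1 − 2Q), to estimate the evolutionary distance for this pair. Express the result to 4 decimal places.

0.1268

Differing sites — 4:C/A (Tv); 9:A/G (Ti); 18:T/C (Ti).
Of the 3 differences, 2 transitions and 1 transversion over 26 sites: P = 2/26 = 0.076923, Q = 1/26 = 0.038462.
d = −0.5·ln(0.807692) − 0.25·ln(0.923076) = −0.5·(-0.213574) − 0.25·(-0.080044) = 0.1268.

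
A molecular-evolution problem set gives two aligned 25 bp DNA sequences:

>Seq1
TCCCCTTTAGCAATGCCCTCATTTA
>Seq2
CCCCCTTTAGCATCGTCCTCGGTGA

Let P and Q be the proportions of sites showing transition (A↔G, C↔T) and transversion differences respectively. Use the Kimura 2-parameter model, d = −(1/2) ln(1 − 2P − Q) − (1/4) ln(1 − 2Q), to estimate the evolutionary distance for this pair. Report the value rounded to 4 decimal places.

Mismatches occur at site 1 (T↔C, transition), site 13 (A↔T, transversion), site 14 (T↔C, transition), site 16 (C↔T, transition), site 21 (A↔G, transition), site 22 (T↔G, transversion), site 24 (T↔G, transversion).
Of the 7 differences, 4 transitions and 3 transversions over 25 sites: P = 4/25 = 0.160000, Q = 3/25 = 0.120000.
d = −0.5·ln(0.560000) − 0.25·ln(0.760000) = −0.5·(-0.579818) − 0.25·(-0.274437) = 0.3585.

0.3585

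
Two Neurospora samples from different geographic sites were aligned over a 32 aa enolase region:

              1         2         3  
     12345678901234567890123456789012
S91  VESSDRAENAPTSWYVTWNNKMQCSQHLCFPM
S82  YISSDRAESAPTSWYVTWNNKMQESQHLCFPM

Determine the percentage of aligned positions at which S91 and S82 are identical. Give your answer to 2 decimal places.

87.50%

The sequences differ at positions 1 (V/Y), 2 (E/I), 9 (N/S), 24 (C/E).
28 of the 32 sites match, so the percent identity is 28/32 × 100 = 87.50%.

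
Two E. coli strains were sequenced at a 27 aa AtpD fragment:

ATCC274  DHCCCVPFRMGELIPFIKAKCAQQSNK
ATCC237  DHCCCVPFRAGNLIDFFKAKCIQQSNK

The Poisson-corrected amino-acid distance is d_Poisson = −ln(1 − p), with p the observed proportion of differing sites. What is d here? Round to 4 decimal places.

0.2048

Differing sites — 10:M/A; 12:E/N; 15:P/D; 17:I/F; 22:A/I.
p = 5/27 = 0.185185.
d = −ln(1 − 0.185185) = −ln(0.814815) = 0.2048.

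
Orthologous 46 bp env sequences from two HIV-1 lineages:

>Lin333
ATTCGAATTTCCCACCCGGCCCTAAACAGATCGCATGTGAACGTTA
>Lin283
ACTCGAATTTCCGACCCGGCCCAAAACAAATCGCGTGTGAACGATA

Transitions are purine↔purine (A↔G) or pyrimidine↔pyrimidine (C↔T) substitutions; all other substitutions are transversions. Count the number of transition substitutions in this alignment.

The sequences differ at positions 2 (T/C, transition), 13 (C/G, transversion), 23 (T/A, transversion), 29 (G/A, transition), 35 (A/G, transition), 44 (T/A, transversion).
Of the 6 differences, 3 transitions and 3 transversions, so the answer is 3.

3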